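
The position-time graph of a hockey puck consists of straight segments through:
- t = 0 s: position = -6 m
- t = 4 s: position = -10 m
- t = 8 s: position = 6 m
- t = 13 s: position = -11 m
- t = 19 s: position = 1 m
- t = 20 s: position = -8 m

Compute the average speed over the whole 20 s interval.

2.9 m/s

Average speed = (total path length)/(elapsed time); on a piecewise-linear x-t graph the path length is Σ|Δx|.
0–4 s: |Δx| = |-10 − -6| = 4 m
4–8 s: |Δx| = |6 − -10| = 16 m
8–13 s: |Δx| = |-11 − 6| = 17 m
13–19 s: |Δx| = |1 − -11| = 12 m
19–20 s: |Δx| = |-8 − 1| = 9 m
Total path = 58 m; average speed = 58/20 = 2.9 m/s.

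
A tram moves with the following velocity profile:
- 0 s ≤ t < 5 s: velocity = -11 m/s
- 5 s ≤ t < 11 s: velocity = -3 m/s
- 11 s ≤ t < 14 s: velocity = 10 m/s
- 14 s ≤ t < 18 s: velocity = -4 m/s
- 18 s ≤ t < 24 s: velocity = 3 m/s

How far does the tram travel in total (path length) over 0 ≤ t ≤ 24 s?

137 m

Total distance travelled is ∫|v| dt — sum the magnitudes of each area piece.
0–5 s: |-11| × 5 = 55 m
5–11 s: |-3| × 6 = 18 m
11–14 s: |10| × 3 = 30 m
14–18 s: |-4| × 4 = 16 m
18–24 s: |3| × 6 = 18 m
Total distance = 137 m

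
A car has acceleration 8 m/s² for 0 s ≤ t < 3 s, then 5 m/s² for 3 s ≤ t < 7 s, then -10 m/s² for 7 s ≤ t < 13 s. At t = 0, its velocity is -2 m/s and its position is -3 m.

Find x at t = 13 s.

227 m

On each constant-a segment, Δv = aΔt and Δx = v₀Δt + ½aΔt²; chain segment to segment.
0–3 s: v starts -2 m/s; Δx = -2·3 + ½·8·3² = 30 m; v ends 22 m/s.
3–7 s: v starts 22 m/s; Δx = 22·4 + ½·5·4² = 128 m; v ends 42 m/s.
7–13 s: v starts 42 m/s; Δx = 42·6 + ½·-10·6² = 72 m; v ends -18 m/s.
x(13) = -3 + Σ Δx = 227 m.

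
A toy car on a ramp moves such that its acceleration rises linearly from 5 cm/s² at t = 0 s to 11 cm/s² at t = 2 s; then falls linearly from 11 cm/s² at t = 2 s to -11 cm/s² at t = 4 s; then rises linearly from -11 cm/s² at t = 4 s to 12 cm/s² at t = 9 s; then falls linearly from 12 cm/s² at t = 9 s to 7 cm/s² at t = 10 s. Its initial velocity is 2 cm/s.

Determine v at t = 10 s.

Δv equals the area under the a-t graph; then v = v₀ + Δv.
0–2 s: ½(5 + 11)(2) = 16 cm/s
2–4 s: ½(11 + -11)(2) = 0 cm/s
4–9 s: ½(-11 + 12)(5) = 2.5 cm/s
9–10 s: ½(12 + 7)(1) = 9.5 cm/s
Δv = 28 cm/s, so v(10) = 2 + (28) = 30 cm/s.

30 cm/s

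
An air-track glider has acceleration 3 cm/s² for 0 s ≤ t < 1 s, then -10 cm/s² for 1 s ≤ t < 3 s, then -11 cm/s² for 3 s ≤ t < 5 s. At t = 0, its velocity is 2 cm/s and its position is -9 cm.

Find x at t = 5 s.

On each constant-a segment, Δv = aΔt and Δx = v₀Δt + ½aΔt²; chain segment to segment.
0–1 s: v starts 2 cm/s; Δx = 2·1 + ½·3·1² = 3.5 cm; v ends 5 cm/s.
1–3 s: v starts 5 cm/s; Δx = 5·2 + ½·-10·2² = -10 cm; v ends -15 cm/s.
3–5 s: v starts -15 cm/s; Δx = -15·2 + ½·-11·2² = -52 cm; v ends -37 cm/s.
x(5) = -9 + Σ Δx = -67.5 cm.

-67.5 cm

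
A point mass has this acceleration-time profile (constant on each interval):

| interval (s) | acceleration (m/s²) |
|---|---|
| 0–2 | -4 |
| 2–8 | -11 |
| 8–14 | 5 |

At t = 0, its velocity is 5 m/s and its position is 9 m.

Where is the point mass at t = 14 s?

On each constant-a segment, Δv = aΔt and Δx = v₀Δt + ½aΔt²; chain segment to segment.
0–2 s: v starts 5 m/s; Δx = 5·2 + ½·-4·2² = 2 m; v ends -3 m/s.
2–8 s: v starts -3 m/s; Δx = -3·6 + ½·-11·6² = -216 m; v ends -69 m/s.
8–14 s: v starts -69 m/s; Δx = -69·6 + ½·5·6² = -324 m; v ends -39 m/s.
x(14) = 9 + Σ Δx = -529 m.

-529 m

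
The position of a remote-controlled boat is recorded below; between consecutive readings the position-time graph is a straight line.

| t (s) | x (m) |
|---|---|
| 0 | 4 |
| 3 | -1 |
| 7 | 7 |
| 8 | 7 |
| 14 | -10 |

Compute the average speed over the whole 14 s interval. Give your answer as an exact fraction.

15/7 m/s

Average speed = (total path length)/(elapsed time); on a piecewise-linear x-t graph the path length is Σ|Δx|.
0–3 s: |Δx| = |-1 − 4| = 5 m
3–7 s: |Δx| = |7 − -1| = 8 m
7–8 s: |Δx| = |7 − 7| = 0 m
8–14 s: |Δx| = |-10 − 7| = 17 m
Total path = 30 m; average speed = 30/14 = 15/7 m/s.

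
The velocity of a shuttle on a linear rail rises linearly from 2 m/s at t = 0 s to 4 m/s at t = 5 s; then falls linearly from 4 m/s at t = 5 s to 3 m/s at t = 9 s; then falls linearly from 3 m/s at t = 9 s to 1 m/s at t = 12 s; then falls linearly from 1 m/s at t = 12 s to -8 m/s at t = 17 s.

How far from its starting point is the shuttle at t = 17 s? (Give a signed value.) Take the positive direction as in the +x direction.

Net displacement equals the area under the velocity-time graph (areas below the axis count negative).
0–5 s: ½(2 + 4)(5) = 15 m
5–9 s: ½(4 + 3)(4) = 14 m
9–12 s: ½(3 + 1)(3) = 6 m
12–17 s: ½(1 + -8)(5) = -17.5 m
Net displacement = 17.5 m

17.5 m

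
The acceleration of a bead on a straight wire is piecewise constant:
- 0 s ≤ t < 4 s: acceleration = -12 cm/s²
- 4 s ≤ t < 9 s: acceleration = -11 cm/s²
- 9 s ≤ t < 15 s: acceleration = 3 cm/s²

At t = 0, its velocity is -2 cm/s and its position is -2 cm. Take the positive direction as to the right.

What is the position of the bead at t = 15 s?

-1069.5 cm

On each constant-a segment, Δv = aΔt and Δx = v₀Δt + ½aΔt²; chain segment to segment.
0–4 s: v starts -2 cm/s; Δx = -2·4 + ½·-12·4² = -104 cm; v ends -50 cm/s.
4–9 s: v starts -50 cm/s; Δx = -50·5 + ½·-11·5² = -387.5 cm; v ends -105 cm/s.
9–15 s: v starts -105 cm/s; Δx = -105·6 + ½·3·6² = -576 cm; v ends -87 cm/s.
x(15) = -2 + Σ Δx = -1069.5 cm.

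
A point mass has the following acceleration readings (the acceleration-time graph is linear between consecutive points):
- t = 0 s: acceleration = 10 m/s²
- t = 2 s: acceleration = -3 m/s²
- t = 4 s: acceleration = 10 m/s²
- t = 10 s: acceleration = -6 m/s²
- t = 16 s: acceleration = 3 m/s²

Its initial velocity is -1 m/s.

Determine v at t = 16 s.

16 m/s

Δv equals the area under the a-t graph; then v = v₀ + Δv.
0–2 s: ½(10 + -3)(2) = 7 m/s
2–4 s: ½(-3 + 10)(2) = 7 m/s
4–10 s: ½(10 + -6)(6) = 12 m/s
10–16 s: ½(-6 + 3)(6) = -9 m/s
Δv = 17 m/s, so v(16) = -1 + (17) = 16 m/s.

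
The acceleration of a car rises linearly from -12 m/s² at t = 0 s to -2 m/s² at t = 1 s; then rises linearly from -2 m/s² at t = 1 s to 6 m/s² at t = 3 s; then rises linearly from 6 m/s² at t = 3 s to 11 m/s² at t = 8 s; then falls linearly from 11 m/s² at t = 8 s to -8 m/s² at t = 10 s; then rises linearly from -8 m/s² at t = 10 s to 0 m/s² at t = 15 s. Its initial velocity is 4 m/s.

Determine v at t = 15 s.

Δv equals the area under the a-t graph; then v = v₀ + Δv.
0–1 s: ½(-12 + -2)(1) = -7 m/s
1–3 s: ½(-2 + 6)(2) = 4 m/s
3–8 s: ½(6 + 11)(5) = 42.5 m/s
8–10 s: ½(11 + -8)(2) = 3 m/s
10–15 s: ½(-8 + 0)(5) = -20 m/s
Δv = 22.5 m/s, so v(15) = 4 + (22.5) = 26.5 m/s.

26.5 m/s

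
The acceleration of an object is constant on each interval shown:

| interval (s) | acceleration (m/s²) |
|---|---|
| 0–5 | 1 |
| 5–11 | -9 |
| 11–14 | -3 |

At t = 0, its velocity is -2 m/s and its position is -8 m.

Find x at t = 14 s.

On each constant-a segment, Δv = aΔt and Δx = v₀Δt + ½aΔt²; chain segment to segment.
0–5 s: v starts -2 m/s; Δx = -2·5 + ½·1·5² = 2.5 m; v ends 3 m/s.
5–11 s: v starts 3 m/s; Δx = 3·6 + ½·-9·6² = -144 m; v ends -51 m/s.
11–14 s: v starts -51 m/s; Δx = -51·3 + ½·-3·3² = -166.5 m; v ends -60 m/s.
x(14) = -8 + Σ Δx = -316 m.

-316 m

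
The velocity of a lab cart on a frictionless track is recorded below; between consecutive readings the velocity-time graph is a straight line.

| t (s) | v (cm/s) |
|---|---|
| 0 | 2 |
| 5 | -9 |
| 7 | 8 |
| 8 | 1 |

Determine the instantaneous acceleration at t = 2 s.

Acceleration is the slope of the v-t graph on 0–5 s: (-9 − 2)/(5 − 0) = -2.2 cm/s².

-2.2 cm/s²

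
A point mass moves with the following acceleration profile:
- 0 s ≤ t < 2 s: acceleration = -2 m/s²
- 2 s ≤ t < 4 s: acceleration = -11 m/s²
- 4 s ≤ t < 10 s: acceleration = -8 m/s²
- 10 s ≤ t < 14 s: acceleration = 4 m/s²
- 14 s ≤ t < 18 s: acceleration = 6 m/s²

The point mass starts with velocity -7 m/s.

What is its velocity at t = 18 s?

-41 m/s

Δv equals the area under the a-t graph; then v = v₀ + Δv.
0–2 s: -2 × 2 = -4 m/s
2–4 s: -11 × 2 = -22 m/s
4–10 s: -8 × 6 = -48 m/s
10–14 s: 4 × 4 = 16 m/s
14–18 s: 6 × 4 = 24 m/s
Δv = -34 m/s, so v(18) = -7 + (-34) = -41 m/s.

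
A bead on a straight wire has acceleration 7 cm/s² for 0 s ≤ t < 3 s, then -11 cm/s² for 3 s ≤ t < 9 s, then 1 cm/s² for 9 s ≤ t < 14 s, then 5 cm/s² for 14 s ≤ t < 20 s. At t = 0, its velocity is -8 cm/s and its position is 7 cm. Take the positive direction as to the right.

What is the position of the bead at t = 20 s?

-556 cm

On each constant-a segment, Δv = aΔt and Δx = v₀Δt + ½aΔt²; chain segment to segment.
0–3 s: v starts -8 cm/s; Δx = -8·3 + ½·7·3² = 7.5 cm; v ends 13 cm/s.
3–9 s: v starts 13 cm/s; Δx = 13·6 + ½·-11·6² = -120 cm; v ends -53 cm/s.
9–14 s: v starts -53 cm/s; Δx = -53·5 + ½·1·5² = -252.5 cm; v ends -48 cm/s.
14–20 s: v starts -48 cm/s; Δx = -48·6 + ½·5·6² = -198 cm; v ends -18 cm/s.
x(20) = 7 + Σ Δx = -556 cm.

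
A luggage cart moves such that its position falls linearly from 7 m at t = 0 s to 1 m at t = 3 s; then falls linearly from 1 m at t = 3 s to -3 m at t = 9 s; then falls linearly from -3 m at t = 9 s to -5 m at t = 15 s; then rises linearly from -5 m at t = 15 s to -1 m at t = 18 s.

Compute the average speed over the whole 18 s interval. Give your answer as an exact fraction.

Average speed = (total path length)/(elapsed time); on a piecewise-linear x-t graph the path length is Σ|Δx|.
0–3 s: |Δx| = |1 − 7| = 6 m
3–9 s: |Δx| = |-3 − 1| = 4 m
9–15 s: |Δx| = |-5 − -3| = 2 m
15–18 s: |Δx| = |-1 − -5| = 4 m
Total path = 16 m; average speed = 16/18 = 8/9 m/s.

8/9 m/s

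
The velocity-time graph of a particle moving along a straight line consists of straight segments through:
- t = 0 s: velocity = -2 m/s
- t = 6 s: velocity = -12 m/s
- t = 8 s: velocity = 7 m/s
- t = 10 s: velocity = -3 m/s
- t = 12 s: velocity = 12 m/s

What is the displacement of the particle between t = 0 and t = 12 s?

-34 m

Net displacement equals the area under the velocity-time graph (areas below the axis count negative).
0–6 s: ½(-2 + -12)(6) = -42 m
6–8 s: ½(-12 + 7)(2) = -5 m
8–10 s: ½(7 + -3)(2) = 4 m
10–12 s: ½(-3 + 12)(2) = 9 m
Net displacement = -34 m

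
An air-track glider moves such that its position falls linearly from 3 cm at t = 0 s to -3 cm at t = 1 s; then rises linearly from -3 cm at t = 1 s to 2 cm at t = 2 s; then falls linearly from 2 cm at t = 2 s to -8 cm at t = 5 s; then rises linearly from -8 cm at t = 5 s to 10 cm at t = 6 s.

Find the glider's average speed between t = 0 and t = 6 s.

Average speed = (total path length)/(elapsed time); on a piecewise-linear x-t graph the path length is Σ|Δx|.
0–1 s: |Δx| = |-3 − 3| = 6 cm
1–2 s: |Δx| = |2 − -3| = 5 cm
2–5 s: |Δx| = |-8 − 2| = 10 cm
5–6 s: |Δx| = |10 − -8| = 18 cm
Total path = 39 cm; average speed = 39/6 = 6.5 cm/s.

6.5 cm/s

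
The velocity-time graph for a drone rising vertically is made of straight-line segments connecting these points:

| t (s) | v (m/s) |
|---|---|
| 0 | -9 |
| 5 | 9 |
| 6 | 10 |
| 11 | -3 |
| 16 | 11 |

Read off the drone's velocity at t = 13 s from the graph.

On 11–16 s the graph is linear from -3 to 11 m/s: v(13) = -3 + (11 − -3)·(13 − 11)/(16 − 11) = 2.6 m/s.

2.6 m/s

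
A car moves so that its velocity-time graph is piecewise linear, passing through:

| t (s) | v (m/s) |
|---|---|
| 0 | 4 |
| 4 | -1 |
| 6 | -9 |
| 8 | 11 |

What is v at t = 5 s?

-5 m/s

On 4–6 s the graph is linear from -1 to -9 m/s: v(5) = -1 + (-9 − -1)·(5 − 4)/(6 − 4) = -5 m/s.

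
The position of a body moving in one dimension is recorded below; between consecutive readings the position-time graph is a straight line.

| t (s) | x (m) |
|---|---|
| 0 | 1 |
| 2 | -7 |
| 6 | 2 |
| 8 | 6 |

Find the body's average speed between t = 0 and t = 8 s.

2.625 m/s

Average speed = (total path length)/(elapsed time); on a piecewise-linear x-t graph the path length is Σ|Δx|.
0–2 s: |Δx| = |-7 − 1| = 8 m
2–6 s: |Δx| = |2 − -7| = 9 m
6–8 s: |Δx| = |6 − 2| = 4 m
Total path = 21 m; average speed = 21/8 = 2.625 m/s.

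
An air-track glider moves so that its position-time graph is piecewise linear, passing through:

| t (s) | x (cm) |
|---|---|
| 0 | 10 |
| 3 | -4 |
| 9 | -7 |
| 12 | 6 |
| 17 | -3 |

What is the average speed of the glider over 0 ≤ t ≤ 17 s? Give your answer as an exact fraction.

Average speed = (total path length)/(elapsed time); on a piecewise-linear x-t graph the path length is Σ|Δx|.
0–3 s: |Δx| = |-4 − 10| = 14 cm
3–9 s: |Δx| = |-7 − -4| = 3 cm
9–12 s: |Δx| = |6 − -7| = 13 cm
12–17 s: |Δx| = |-3 − 6| = 9 cm
Total path = 39 cm; average speed = 39/17 = 39/17 cm/s.

39/17 cm/s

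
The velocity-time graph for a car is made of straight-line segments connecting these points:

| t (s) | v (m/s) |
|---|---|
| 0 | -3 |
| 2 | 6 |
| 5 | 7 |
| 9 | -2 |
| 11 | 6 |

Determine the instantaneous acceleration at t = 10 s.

4 m/s²

Acceleration is the slope of the v-t graph on 9–11 s: (6 − -2)/(11 − 9) = 4 m/s².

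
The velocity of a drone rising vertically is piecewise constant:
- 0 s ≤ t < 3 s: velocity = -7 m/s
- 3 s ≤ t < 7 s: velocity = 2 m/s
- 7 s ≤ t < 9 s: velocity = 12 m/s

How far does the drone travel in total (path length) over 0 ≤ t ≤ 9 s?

Total distance travelled is ∫|v| dt — sum the magnitudes of each area piece.
0–3 s: |-7| × 3 = 21 m
3–7 s: |2| × 4 = 8 m
7–9 s: |12| × 2 = 24 m
Total distance = 53 m

53 m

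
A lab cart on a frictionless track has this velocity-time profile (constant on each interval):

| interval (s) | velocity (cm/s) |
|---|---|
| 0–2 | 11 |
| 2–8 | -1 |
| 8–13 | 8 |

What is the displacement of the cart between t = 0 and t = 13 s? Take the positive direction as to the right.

Displacement is the signed area under the v-t curve.
0–2 s: 11 × 2 = 22 cm
2–8 s: -1 × 6 = -6 cm
8–13 s: 8 × 5 = 40 cm
Net displacement = 56 cm

56 cm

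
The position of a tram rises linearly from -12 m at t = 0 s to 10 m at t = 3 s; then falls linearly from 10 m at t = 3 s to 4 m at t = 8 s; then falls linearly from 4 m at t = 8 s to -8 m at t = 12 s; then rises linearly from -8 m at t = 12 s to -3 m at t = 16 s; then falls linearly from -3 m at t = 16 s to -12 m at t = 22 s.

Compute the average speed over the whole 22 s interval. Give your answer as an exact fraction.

Average speed = (total path length)/(elapsed time); on a piecewise-linear x-t graph the path length is Σ|Δx|.
0–3 s: |Δx| = |10 − -12| = 22 m
3–8 s: |Δx| = |4 − 10| = 6 m
8–12 s: |Δx| = |-8 − 4| = 12 m
12–16 s: |Δx| = |-3 − -8| = 5 m
16–22 s: |Δx| = |-12 − -3| = 9 m
Total path = 54 m; average speed = 54/22 = 27/11 m/s.

27/11 m/s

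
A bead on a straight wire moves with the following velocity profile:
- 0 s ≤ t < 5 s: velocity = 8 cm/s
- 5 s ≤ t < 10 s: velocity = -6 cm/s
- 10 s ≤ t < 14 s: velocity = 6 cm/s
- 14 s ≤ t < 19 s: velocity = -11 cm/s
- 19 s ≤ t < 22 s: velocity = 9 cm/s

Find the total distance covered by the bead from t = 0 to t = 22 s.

Total distance travelled is ∫|v| dt — sum the magnitudes of each area piece.
0–5 s: |8| × 5 = 40 cm
5–10 s: |-6| × 5 = 30 cm
10–14 s: |6| × 4 = 24 cm
14–19 s: |-11| × 5 = 55 cm
19–22 s: |9| × 3 = 27 cm
Total distance = 176 cm

176 cm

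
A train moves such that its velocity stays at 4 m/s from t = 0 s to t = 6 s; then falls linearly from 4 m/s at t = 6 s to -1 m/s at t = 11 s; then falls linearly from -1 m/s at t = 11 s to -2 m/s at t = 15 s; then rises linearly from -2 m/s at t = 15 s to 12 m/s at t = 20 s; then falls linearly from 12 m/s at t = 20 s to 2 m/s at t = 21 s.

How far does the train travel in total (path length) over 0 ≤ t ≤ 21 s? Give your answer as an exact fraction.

Total distance travelled is ∫|v| dt — sum the magnitudes of each area piece.
0–6 s: |4| × 6 = 24 m
6–11 s: v = 0 at t = 10 s; triangle areas 8 + 0.5 = 8.5 m
11–15 s: |½(-1 + -2)(4)| = 6 m
15–20 s: v = 0 at t = 110/7 s; triangle areas 5/7 + 180/7 = 185/7 m
20–21 s: |½(12 + 2)(1)| = 7 m
Total distance = 1007/14 m

1007/14 m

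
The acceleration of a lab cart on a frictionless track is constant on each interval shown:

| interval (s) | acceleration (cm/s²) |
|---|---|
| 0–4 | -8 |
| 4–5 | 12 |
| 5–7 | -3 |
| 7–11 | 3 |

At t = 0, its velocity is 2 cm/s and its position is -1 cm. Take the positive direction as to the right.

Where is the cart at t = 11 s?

-195 cm

On each constant-a segment, Δv = aΔt and Δx = v₀Δt + ½aΔt²; chain segment to segment.
0–4 s: v starts 2 cm/s; Δx = 2·4 + ½·-8·4² = -56 cm; v ends -30 cm/s.
4–5 s: v starts -30 cm/s; Δx = -30·1 + ½·12·1² = -24 cm; v ends -18 cm/s.
5–7 s: v starts -18 cm/s; Δx = -18·2 + ½·-3·2² = -42 cm; v ends -24 cm/s.
7–11 s: v starts -24 cm/s; Δx = -24·4 + ½·3·4² = -72 cm; v ends -12 cm/s.
x(11) = -1 + Σ Δx = -195 cm.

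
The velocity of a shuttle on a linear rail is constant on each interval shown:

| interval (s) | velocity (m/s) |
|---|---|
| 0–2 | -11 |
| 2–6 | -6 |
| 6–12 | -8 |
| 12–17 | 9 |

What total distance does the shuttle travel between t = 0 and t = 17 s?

139 m

Distance (not displacement) is the total path length: add the absolute areas under v-t.
0–2 s: |-11| × 2 = 22 m
2–6 s: |-6| × 4 = 24 m
6–12 s: |-8| × 6 = 48 m
12–17 s: |9| × 5 = 45 m
Total distance = 139 m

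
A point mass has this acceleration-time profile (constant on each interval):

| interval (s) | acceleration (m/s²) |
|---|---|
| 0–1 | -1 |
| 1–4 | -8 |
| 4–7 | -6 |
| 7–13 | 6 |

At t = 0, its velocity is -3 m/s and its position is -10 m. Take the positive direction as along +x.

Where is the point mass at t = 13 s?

-340.5 m

On each constant-a segment, Δv = aΔt and Δx = v₀Δt + ½aΔt²; chain segment to segment.
0–1 s: v starts -3 m/s; Δx = -3·1 + ½·-1·1² = -3.5 m; v ends -4 m/s.
1–4 s: v starts -4 m/s; Δx = -4·3 + ½·-8·3² = -48 m; v ends -28 m/s.
4–7 s: v starts -28 m/s; Δx = -28·3 + ½·-6·3² = -111 m; v ends -46 m/s.
7–13 s: v starts -46 m/s; Δx = -46·6 + ½·6·6² = -168 m; v ends -10 m/s.
x(13) = -10 + Σ Δx = -340.5 m.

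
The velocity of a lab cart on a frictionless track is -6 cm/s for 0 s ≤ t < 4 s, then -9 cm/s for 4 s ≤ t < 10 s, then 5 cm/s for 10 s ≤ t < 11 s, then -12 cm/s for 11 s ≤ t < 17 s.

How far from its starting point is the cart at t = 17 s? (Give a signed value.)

Net displacement equals the area under the velocity-time graph (areas below the axis count negative).
0–4 s: -6 × 4 = -24 cm
4–10 s: -9 × 6 = -54 cm
10–11 s: 5 × 1 = 5 cm
11–17 s: -12 × 6 = -72 cm
Net displacement = -145 cm

-145 cm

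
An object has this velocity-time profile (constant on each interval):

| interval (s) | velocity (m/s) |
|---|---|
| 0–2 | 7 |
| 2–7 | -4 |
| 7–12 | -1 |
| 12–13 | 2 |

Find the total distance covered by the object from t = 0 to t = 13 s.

Total distance travelled is ∫|v| dt — sum the magnitudes of each area piece.
0–2 s: |7| × 2 = 14 m
2–7 s: |-4| × 5 = 20 m
7–12 s: |-1| × 5 = 5 m
12–13 s: |2| × 1 = 2 m
Total distance = 41 m

41 m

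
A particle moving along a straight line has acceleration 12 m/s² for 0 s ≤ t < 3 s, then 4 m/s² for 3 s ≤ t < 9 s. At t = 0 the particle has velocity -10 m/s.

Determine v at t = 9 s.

50 m/s

Δv equals the area under the a-t graph; then v = v₀ + Δv.
0–3 s: 12 × 3 = 36 m/s
3–9 s: 4 × 6 = 24 m/s
Δv = 60 m/s, so v(9) = -10 + (60) = 50 m/s.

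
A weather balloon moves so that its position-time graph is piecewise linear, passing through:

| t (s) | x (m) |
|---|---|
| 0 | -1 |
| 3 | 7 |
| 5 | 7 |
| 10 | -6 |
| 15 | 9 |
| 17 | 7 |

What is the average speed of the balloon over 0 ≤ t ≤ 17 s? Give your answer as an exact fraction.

Average speed = (total path length)/(elapsed time); on a piecewise-linear x-t graph the path length is Σ|Δx|.
0–3 s: |Δx| = |7 − -1| = 8 m
3–5 s: |Δx| = |7 − 7| = 0 m
5–10 s: |Δx| = |-6 − 7| = 13 m
10–15 s: |Δx| = |9 − -6| = 15 m
15–17 s: |Δx| = |7 − 9| = 2 m
Total path = 38 m; average speed = 38/17 = 38/17 m/s.

38/17 m/s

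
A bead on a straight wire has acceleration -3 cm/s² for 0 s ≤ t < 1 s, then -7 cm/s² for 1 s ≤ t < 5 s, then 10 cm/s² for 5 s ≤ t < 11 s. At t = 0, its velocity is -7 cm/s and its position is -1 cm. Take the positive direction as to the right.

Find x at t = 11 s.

On each constant-a segment, Δv = aΔt and Δx = v₀Δt + ½aΔt²; chain segment to segment.
0–1 s: v starts -7 cm/s; Δx = -7·1 + ½·-3·1² = -8.5 cm; v ends -10 cm/s.
1–5 s: v starts -10 cm/s; Δx = -10·4 + ½·-7·4² = -96 cm; v ends -38 cm/s.
5–11 s: v starts -38 cm/s; Δx = -38·6 + ½·10·6² = -48 cm; v ends 22 cm/s.
x(11) = -1 + Σ Δx = -153.5 cm.

-153.5 cm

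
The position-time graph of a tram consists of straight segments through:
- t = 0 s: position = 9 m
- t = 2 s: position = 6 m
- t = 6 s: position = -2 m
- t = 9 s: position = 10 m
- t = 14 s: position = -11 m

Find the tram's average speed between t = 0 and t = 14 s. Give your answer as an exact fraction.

Average speed = (total path length)/(elapsed time); on a piecewise-linear x-t graph the path length is Σ|Δx|.
0–2 s: |Δx| = |6 − 9| = 3 m
2–6 s: |Δx| = |-2 − 6| = 8 m
6–9 s: |Δx| = |10 − -2| = 12 m
9–14 s: |Δx| = |-11 − 10| = 21 m
Total path = 44 m; average speed = 44/14 = 22/7 m/s.

22/7 m/s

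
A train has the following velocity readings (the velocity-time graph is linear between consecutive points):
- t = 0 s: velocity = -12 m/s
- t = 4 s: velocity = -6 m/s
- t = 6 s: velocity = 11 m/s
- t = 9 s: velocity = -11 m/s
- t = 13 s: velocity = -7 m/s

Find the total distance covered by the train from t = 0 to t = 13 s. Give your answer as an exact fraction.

Distance (not displacement) is the total path length: add the absolute areas under v-t.
0–4 s: |½(-12 + -6)(4)| = 36 m
4–6 s: v = 0 at t = 80/17 s; triangle areas 36/17 + 121/17 = 157/17 m
6–9 s: v = 0 at t = 7.5 s; triangle areas 8.25 + 8.25 = 16.5 m
9–13 s: |½(-11 + -7)(4)| = 36 m
Total distance = 3323/34 m

3323/34 m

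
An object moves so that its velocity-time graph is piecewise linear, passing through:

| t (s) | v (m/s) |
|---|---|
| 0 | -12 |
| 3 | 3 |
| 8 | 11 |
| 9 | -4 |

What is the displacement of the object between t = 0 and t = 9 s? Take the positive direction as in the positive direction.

Net displacement equals the area under the velocity-time graph (areas below the axis count negative).
0–3 s: ½(-12 + 3)(3) = -13.5 m
3–8 s: ½(3 + 11)(5) = 35 m
8–9 s: ½(11 + -4)(1) = 3.5 m
Net displacement = 25 m

25 m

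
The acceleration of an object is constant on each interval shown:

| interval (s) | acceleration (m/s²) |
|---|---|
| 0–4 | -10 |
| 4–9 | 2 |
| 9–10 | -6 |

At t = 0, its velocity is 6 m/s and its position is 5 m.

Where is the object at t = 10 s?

On each constant-a segment, Δv = aΔt and Δx = v₀Δt + ½aΔt²; chain segment to segment.
0–4 s: v starts 6 m/s; Δx = 6·4 + ½·-10·4² = -56 m; v ends -34 m/s.
4–9 s: v starts -34 m/s; Δx = -34·5 + ½·2·5² = -145 m; v ends -24 m/s.
9–10 s: v starts -24 m/s; Δx = -24·1 + ½·-6·1² = -27 m; v ends -30 m/s.
x(10) = 5 + Σ Δx = -223 m.

-223 m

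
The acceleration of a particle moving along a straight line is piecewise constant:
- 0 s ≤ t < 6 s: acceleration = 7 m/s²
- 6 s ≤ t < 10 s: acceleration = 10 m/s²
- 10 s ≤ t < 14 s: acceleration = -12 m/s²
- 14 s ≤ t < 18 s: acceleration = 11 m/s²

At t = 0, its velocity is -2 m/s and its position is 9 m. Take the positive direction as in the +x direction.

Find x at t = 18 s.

803 m

On each constant-a segment, Δv = aΔt and Δx = v₀Δt + ½aΔt²; chain segment to segment.
0–6 s: v starts -2 m/s; Δx = -2·6 + ½·7·6² = 114 m; v ends 40 m/s.
6–10 s: v starts 40 m/s; Δx = 40·4 + ½·10·4² = 240 m; v ends 80 m/s.
10–14 s: v starts 80 m/s; Δx = 80·4 + ½·-12·4² = 224 m; v ends 32 m/s.
14–18 s: v starts 32 m/s; Δx = 32·4 + ½·11·4² = 216 m; v ends 76 m/s.
x(18) = 9 + Σ Δx = 803 m.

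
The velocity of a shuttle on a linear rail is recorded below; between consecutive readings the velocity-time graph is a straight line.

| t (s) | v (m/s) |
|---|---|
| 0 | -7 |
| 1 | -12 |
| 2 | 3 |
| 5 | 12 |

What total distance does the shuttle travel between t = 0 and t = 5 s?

37.1 m

Distance (not displacement) is the total path length: add the absolute areas under v-t.
0–1 s: |½(-7 + -12)(1)| = 9.5 m
1–2 s: v = 0 at t = 1.8 s; triangle areas 4.8 + 0.3 = 5.1 m
2–5 s: |½(3 + 12)(3)| = 22.5 m
Total distance = 37.1 m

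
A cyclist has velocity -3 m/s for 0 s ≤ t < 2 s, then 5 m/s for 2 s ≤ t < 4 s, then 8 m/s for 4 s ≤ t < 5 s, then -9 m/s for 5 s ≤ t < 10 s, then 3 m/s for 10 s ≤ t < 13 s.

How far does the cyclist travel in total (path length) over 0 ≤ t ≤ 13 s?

Total distance travelled is ∫|v| dt — sum the magnitudes of each area piece.
0–2 s: |-3| × 2 = 6 m
2–4 s: |5| × 2 = 10 m
4–5 s: |8| × 1 = 8 m
5–10 s: |-9| × 5 = 45 m
10–13 s: |3| × 3 = 9 m
Total distance = 78 m

78 m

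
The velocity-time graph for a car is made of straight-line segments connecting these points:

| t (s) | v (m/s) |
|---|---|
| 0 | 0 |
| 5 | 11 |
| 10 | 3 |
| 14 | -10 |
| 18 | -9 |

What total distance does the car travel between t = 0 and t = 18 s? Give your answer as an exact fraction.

3049/26 m

Distance (not displacement) is the total path length: add the absolute areas under v-t.
0–5 s: |½(0 + 11)(5)| = 27.5 m
5–10 s: |½(11 + 3)(5)| = 35 m
10–14 s: v = 0 at t = 142/13 s; triangle areas 18/13 + 200/13 = 218/13 m
14–18 s: |½(-10 + -9)(4)| = 38 m
Total distance = 3049/26 m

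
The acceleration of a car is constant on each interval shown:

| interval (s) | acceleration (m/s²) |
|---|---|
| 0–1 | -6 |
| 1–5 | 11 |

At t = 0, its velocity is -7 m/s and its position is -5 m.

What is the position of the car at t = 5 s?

On each constant-a segment, Δv = aΔt and Δx = v₀Δt + ½aΔt²; chain segment to segment.
0–1 s: v starts -7 m/s; Δx = -7·1 + ½·-6·1² = -10 m; v ends -13 m/s.
1–5 s: v starts -13 m/s; Δx = -13·4 + ½·11·4² = 36 m; v ends 31 m/s.
x(5) = -5 + Σ Δx = 21 m.

21 m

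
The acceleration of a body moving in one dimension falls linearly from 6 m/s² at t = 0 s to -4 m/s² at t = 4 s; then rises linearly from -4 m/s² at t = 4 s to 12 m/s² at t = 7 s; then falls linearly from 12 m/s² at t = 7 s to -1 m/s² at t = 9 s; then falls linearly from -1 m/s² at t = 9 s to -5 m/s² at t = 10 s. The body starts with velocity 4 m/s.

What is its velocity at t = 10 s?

28 m/s

Δv equals the area under the a-t graph; then v = v₀ + Δv.
0–4 s: ½(6 + -4)(4) = 4 m/s
4–7 s: ½(-4 + 12)(3) = 12 m/s
7–9 s: ½(12 + -1)(2) = 11 m/s
9–10 s: ½(-1 + -5)(1) = -3 m/s
Δv = 24 m/s, so v(10) = 4 + (24) = 28 m/s.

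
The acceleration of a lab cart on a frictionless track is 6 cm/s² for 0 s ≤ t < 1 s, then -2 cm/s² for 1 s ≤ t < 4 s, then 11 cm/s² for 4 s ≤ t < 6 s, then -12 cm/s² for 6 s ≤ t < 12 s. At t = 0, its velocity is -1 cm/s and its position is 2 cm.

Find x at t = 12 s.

On each constant-a segment, Δv = aΔt and Δx = v₀Δt + ½aΔt²; chain segment to segment.
0–1 s: v starts -1 cm/s; Δx = -1·1 + ½·6·1² = 2 cm; v ends 5 cm/s.
1–4 s: v starts 5 cm/s; Δx = 5·3 + ½·-2·3² = 6 cm; v ends -1 cm/s.
4–6 s: v starts -1 cm/s; Δx = -1·2 + ½·11·2² = 20 cm; v ends 21 cm/s.
6–12 s: v starts 21 cm/s; Δx = 21·6 + ½·-12·6² = -90 cm; v ends -51 cm/s.
x(12) = 2 + Σ Δx = -60 cm.

-60 cm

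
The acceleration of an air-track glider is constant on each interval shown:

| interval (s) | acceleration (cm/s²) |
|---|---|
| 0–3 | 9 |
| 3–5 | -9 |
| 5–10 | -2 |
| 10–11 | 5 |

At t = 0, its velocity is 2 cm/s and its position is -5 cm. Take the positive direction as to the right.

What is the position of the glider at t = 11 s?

On each constant-a segment, Δv = aΔt and Δx = v₀Δt + ½aΔt²; chain segment to segment.
0–3 s: v starts 2 cm/s; Δx = 2·3 + ½·9·3² = 46.5 cm; v ends 29 cm/s.
3–5 s: v starts 29 cm/s; Δx = 29·2 + ½·-9·2² = 40 cm; v ends 11 cm/s.
5–10 s: v starts 11 cm/s; Δx = 11·5 + ½·-2·5² = 30 cm; v ends 1 cm/s.
10–11 s: v starts 1 cm/s; Δx = 1·1 + ½·5·1² = 3.5 cm; v ends 6 cm/s.
x(11) = -5 + Σ Δx = 115 cm.

115 cm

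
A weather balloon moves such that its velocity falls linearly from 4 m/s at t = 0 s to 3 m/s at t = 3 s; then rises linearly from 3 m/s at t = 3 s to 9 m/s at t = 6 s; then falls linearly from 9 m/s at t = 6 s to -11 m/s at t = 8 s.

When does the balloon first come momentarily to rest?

v changes sign on 6–8 s (from 9 to -11); the graph is linear there, so v = 0 at t = 6 + (-9)·(8 − 6)/(-11 − 9) = 6.9 s.

t = 6.9 s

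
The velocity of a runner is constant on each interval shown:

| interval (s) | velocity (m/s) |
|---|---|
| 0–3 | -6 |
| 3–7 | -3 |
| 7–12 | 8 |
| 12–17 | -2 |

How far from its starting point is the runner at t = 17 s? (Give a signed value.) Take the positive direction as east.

Displacement is the signed area under the v-t curve.
0–3 s: -6 × 3 = -18 m
3–7 s: -3 × 4 = -12 m
7–12 s: 8 × 5 = 40 m
12–17 s: -2 × 5 = -10 m
Net displacement = 0 m

0 m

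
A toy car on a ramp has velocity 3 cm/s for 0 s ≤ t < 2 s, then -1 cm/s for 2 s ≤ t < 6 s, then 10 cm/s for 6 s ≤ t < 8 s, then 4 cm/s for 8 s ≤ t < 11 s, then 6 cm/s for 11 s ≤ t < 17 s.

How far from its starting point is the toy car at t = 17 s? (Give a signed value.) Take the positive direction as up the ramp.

Net displacement equals the area under the velocity-time graph (areas below the axis count negative).
0–2 s: 3 × 2 = 6 cm
2–6 s: -1 × 4 = -4 cm
6–8 s: 10 × 2 = 20 cm
8–11 s: 4 × 3 = 12 cm
11–17 s: 6 × 6 = 36 cm
Net displacement = 70 cm

70 cm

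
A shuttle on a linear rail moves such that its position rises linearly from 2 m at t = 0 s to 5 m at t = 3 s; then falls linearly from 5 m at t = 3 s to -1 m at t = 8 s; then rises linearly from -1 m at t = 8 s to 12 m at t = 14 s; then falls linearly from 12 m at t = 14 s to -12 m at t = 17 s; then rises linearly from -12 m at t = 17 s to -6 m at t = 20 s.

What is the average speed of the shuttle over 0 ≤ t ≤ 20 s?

2.6 m/s

Average speed = (total path length)/(elapsed time); on a piecewise-linear x-t graph the path length is Σ|Δx|.
0–3 s: |Δx| = |5 − 2| = 3 m
3–8 s: |Δx| = |-1 − 5| = 6 m
8–14 s: |Δx| = |12 − -1| = 13 m
14–17 s: |Δx| = |-12 − 12| = 24 m
17–20 s: |Δx| = |-6 − -12| = 6 m
Total path = 52 m; average speed = 52/20 = 2.6 m/s.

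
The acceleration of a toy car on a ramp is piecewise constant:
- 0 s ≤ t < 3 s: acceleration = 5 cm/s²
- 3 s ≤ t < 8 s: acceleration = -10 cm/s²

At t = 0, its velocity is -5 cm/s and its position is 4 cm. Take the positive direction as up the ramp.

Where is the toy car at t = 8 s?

-63.5 cm

On each constant-a segment, Δv = aΔt and Δx = v₀Δt + ½aΔt²; chain segment to segment.
0–3 s: v starts -5 cm/s; Δx = -5·3 + ½·5·3² = 7.5 cm; v ends 10 cm/s.
3–8 s: v starts 10 cm/s; Δx = 10·5 + ½·-10·5² = -75 cm; v ends -40 cm/s.
x(8) = 4 + Σ Δx = -63.5 cm.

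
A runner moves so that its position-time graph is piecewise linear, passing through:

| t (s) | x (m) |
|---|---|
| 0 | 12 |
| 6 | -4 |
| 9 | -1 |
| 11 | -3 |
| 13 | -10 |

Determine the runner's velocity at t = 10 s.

-1 m/s

Velocity is the slope of the x-t graph on 9–11 s: (-3 − -1)/(11 − 9) = -1 m/s.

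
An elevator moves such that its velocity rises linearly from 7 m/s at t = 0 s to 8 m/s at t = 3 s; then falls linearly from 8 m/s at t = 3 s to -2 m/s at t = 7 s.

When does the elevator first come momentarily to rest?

t = 6.2 s

v changes sign on 3–7 s (from 8 to -2); the graph is linear there, so v = 0 at t = 3 + (-8)·(7 − 3)/(-2 − 8) = 6.2 s.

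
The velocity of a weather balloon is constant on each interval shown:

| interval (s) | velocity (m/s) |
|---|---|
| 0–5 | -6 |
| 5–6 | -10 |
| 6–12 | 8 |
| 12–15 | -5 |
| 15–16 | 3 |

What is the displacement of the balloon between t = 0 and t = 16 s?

Displacement is the signed area under the v-t curve.
0–5 s: -6 × 5 = -30 m
5–6 s: -10 × 1 = -10 m
6–12 s: 8 × 6 = 48 m
12–15 s: -5 × 3 = -15 m
15–16 s: 3 × 1 = 3 m
Net displacement = -4 m

-4 m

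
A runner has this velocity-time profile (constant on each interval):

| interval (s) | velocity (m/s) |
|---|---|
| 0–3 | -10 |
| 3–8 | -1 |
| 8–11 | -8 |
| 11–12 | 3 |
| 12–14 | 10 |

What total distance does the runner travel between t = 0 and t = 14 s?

82 m

Distance (not displacement) is the total path length: add the absolute areas under v-t.
0–3 s: |-10| × 3 = 30 m
3–8 s: |-1| × 5 = 5 m
8–11 s: |-8| × 3 = 24 m
11–12 s: |3| × 1 = 3 m
12–14 s: |10| × 2 = 20 m
Total distance = 82 m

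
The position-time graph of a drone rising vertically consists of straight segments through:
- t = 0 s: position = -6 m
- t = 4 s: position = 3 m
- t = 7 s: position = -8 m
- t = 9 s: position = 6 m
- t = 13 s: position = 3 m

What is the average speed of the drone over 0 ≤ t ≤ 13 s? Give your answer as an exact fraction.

Average speed = (total path length)/(elapsed time); on a piecewise-linear x-t graph the path length is Σ|Δx|.
0–4 s: |Δx| = |3 − -6| = 9 m
4–7 s: |Δx| = |-8 − 3| = 11 m
7–9 s: |Δx| = |6 − -8| = 14 m
9–13 s: |Δx| = |3 − 6| = 3 m
Total path = 37 m; average speed = 37/13 = 37/13 m/s.

37/13 m/s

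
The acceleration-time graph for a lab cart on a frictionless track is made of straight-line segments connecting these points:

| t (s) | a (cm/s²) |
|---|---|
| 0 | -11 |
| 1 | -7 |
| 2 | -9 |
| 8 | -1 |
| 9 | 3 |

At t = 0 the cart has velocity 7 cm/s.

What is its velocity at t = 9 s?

-39 cm/s

Δv equals the area under the a-t graph; then v = v₀ + Δv.
0–1 s: ½(-11 + -7)(1) = -9 cm/s
1–2 s: ½(-7 + -9)(1) = -8 cm/s
2–8 s: ½(-9 + -1)(6) = -30 cm/s
8–9 s: ½(-1 + 3)(1) = 1 cm/s
Δv = -46 cm/s, so v(9) = 7 + (-46) = -39 cm/s.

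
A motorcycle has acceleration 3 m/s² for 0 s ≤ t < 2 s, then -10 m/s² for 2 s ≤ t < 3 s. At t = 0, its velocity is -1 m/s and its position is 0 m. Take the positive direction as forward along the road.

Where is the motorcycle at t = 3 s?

4 m

On each constant-a segment, Δv = aΔt and Δx = v₀Δt + ½aΔt²; chain segment to segment.
0–2 s: v starts -1 m/s; Δx = -1·2 + ½·3·2² = 4 m; v ends 5 m/s.
2–3 s: v starts 5 m/s; Δx = 5·1 + ½·-10·1² = 0 m; v ends -5 m/s.
x(3) = 0 + Σ Δx = 4 m.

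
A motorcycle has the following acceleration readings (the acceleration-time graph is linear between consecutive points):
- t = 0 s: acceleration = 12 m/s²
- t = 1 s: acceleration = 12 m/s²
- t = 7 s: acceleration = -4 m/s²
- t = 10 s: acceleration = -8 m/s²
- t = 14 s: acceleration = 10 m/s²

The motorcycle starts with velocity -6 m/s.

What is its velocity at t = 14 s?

16 m/s

Δv equals the area under the a-t graph; then v = v₀ + Δv.
0–1 s: 12 × 1 = 12 m/s
1–7 s: ½(12 + -4)(6) = 24 m/s
7–10 s: ½(-4 + -8)(3) = -18 m/s
10–14 s: ½(-8 + 10)(4) = 4 m/s
Δv = 22 m/s, so v(14) = -6 + (22) = 16 m/s.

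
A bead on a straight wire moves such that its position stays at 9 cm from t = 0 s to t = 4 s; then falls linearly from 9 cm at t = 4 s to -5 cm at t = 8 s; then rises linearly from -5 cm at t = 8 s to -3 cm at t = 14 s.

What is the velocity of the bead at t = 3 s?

0 cm/s

Velocity is the slope of the x-t graph on 0–4 s: (9 − 9)/(4 − 0) = 0 cm/s.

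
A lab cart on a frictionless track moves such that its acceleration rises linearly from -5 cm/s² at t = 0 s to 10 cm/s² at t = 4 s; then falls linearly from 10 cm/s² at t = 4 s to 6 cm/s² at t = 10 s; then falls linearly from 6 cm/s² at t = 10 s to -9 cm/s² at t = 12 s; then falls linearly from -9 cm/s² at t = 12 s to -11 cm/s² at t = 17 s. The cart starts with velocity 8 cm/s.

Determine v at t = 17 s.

13 cm/s

Δv equals the area under the a-t graph; then v = v₀ + Δv.
0–4 s: ½(-5 + 10)(4) = 10 cm/s
4–10 s: ½(10 + 6)(6) = 48 cm/s
10–12 s: ½(6 + -9)(2) = -3 cm/s
12–17 s: ½(-9 + -11)(5) = -50 cm/s
Δv = 5 cm/s, so v(17) = 8 + (5) = 13 cm/s.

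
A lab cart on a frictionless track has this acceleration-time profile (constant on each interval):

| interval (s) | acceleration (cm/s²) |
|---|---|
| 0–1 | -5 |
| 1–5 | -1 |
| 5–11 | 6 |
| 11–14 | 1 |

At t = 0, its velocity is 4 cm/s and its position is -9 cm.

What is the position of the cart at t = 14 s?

156 cm

On each constant-a segment, Δv = aΔt and Δx = v₀Δt + ½aΔt²; chain segment to segment.
0–1 s: v starts 4 cm/s; Δx = 4·1 + ½·-5·1² = 1.5 cm; v ends -1 cm/s.
1–5 s: v starts -1 cm/s; Δx = -1·4 + ½·-1·4² = -12 cm; v ends -5 cm/s.
5–11 s: v starts -5 cm/s; Δx = -5·6 + ½·6·6² = 78 cm; v ends 31 cm/s.
11–14 s: v starts 31 cm/s; Δx = 31·3 + ½·1·3² = 97.5 cm; v ends 34 cm/s.
x(14) = -9 + Σ Δx = 156 cm.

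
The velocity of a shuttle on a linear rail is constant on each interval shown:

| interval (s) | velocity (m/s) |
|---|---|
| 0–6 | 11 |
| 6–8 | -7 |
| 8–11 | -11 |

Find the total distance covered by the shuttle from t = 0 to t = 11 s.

113 m

Total distance travelled is ∫|v| dt — sum the magnitudes of each area piece.
0–6 s: |11| × 6 = 66 m
6–8 s: |-7| × 2 = 14 m
8–11 s: |-11| × 3 = 33 m
Total distance = 113 m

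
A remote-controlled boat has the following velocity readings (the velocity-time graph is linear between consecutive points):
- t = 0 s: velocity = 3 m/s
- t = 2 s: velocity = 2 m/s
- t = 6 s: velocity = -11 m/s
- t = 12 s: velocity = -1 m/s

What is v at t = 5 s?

-7.75 m/s

On 2–6 s the graph is linear from 2 to -11 m/s: v(5) = 2 + (-11 − 2)·(5 − 2)/(6 − 2) = -7.75 m/s.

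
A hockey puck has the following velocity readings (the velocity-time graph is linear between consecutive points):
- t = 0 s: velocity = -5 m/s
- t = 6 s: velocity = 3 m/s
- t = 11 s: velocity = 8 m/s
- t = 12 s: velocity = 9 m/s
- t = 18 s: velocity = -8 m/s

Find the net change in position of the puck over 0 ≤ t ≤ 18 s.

33 m

Net displacement equals the area under the velocity-time graph (areas below the axis count negative).
0–6 s: ½(-5 + 3)(6) = -6 m
6–11 s: ½(3 + 8)(5) = 27.5 m
11–12 s: ½(8 + 9)(1) = 8.5 m
12–18 s: ½(9 + -8)(6) = 3 m
Net displacement = 33 m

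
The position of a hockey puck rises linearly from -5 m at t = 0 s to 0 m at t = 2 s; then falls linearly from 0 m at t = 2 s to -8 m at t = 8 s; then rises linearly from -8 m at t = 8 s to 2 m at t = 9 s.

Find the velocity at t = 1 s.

2.5 m/s

Velocity is the slope of the x-t graph on 0–2 s: (0 − -5)/(2 − 0) = 2.5 m/s.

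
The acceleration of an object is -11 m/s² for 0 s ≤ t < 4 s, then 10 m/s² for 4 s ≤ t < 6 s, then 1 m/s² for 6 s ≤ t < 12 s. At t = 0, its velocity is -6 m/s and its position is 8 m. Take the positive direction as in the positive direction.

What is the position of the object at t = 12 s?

-346 m

On each constant-a segment, Δv = aΔt and Δx = v₀Δt + ½aΔt²; chain segment to segment.
0–4 s: v starts -6 m/s; Δx = -6·4 + ½·-11·4² = -112 m; v ends -50 m/s.
4–6 s: v starts -50 m/s; Δx = -50·2 + ½·10·2² = -80 m; v ends -30 m/s.
6–12 s: v starts -30 m/s; Δx = -30·6 + ½·1·6² = -162 m; v ends -24 m/s.
x(12) = 8 + Σ Δx = -346 m.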